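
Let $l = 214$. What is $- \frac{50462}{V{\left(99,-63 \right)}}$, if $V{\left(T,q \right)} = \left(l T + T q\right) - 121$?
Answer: $- \frac{25231}{7414} \approx -3.4032$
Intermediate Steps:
$V{\left(T,q \right)} = -121 + 214 T + T q$ ($V{\left(T,q \right)} = \left(214 T + T q\right) - 121 = -121 + 214 T + T q$)
$- \frac{50462}{V{\left(99,-63 \right)}} = - \frac{50462}{-121 + 214 \cdot 99 + 99 \left(-63\right)} = - \frac{50462}{-121 + 21186 - 6237} = - \frac{50462}{14828} = \left(-50462\right) \frac{1}{14828} = - \frac{25231}{7414}$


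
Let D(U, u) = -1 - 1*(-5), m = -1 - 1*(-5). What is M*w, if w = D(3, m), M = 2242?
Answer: 8968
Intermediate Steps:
m = 4 (m = -1 + 5 = 4)
D(U, u) = 4 (D(U, u) = -1 + 5 = 4)
w = 4
M*w = 2242*4 = 8968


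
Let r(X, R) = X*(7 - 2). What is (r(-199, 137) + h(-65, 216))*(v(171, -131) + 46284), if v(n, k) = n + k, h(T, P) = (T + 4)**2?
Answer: 126279224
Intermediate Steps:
h(T, P) = (4 + T)**2
r(X, R) = 5*X (r(X, R) = X*5 = 5*X)
v(n, k) = k + n
(r(-199, 137) + h(-65, 216))*(v(171, -131) + 46284) = (5*(-199) + (4 - 65)**2)*((-131 + 171) + 46284) = (-995 + (-61)**2)*(40 + 46284) = (-995 + 3721)*46324 = 2726*46324 = 126279224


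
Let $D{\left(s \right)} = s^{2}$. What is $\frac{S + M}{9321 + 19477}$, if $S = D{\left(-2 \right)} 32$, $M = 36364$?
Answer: $\frac{18246}{14399} \approx 1.2672$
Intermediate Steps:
$S = 128$ ($S = \left(-2\right)^{2} \cdot 32 = 4 \cdot 32 = 128$)
$\frac{S + M}{9321 + 19477} = \frac{128 + 36364}{9321 + 19477} = \frac{36492}{28798} = 36492 \cdot \frac{1}{28798} = \frac{18246}{14399}$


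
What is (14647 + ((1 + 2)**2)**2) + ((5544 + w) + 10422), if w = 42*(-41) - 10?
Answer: 28962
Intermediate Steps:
w = -1732 (w = -1722 - 10 = -1732)
(14647 + ((1 + 2)**2)**2) + ((5544 + w) + 10422) = (14647 + ((1 + 2)**2)**2) + ((5544 - 1732) + 10422) = (14647 + (3**2)**2) + (3812 + 10422) = (14647 + 9**2) + 14234 = (14647 + 81) + 14234 = 14728 + 14234 = 28962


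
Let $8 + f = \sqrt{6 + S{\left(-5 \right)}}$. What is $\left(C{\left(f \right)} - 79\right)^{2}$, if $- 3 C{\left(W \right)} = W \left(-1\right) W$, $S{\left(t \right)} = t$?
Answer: $\frac{35344}{9} \approx 3927.1$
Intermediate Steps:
$f = -7$ ($f = -8 + \sqrt{6 - 5} = -8 + \sqrt{1} = -8 + 1 = -7$)
$C{\left(W \right)} = \frac{W^{2}}{3}$ ($C{\left(W \right)} = - \frac{W \left(-1\right) W}{3} = - \frac{- W W}{3} = - \frac{\left(-1\right) W^{2}}{3} = \frac{W^{2}}{3}$)
$\left(C{\left(f \right)} - 79\right)^{2} = \left(\frac{\left(-7\right)^{2}}{3} - 79\right)^{2} = \left(\frac{1}{3} \cdot 49 - 79\right)^{2} = \left(\frac{49}{3} - 79\right)^{2} = \left(- \frac{188}{3}\right)^{2} = \frac{35344}{9}$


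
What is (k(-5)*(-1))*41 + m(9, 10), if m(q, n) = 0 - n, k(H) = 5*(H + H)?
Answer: 2040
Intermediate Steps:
k(H) = 10*H (k(H) = 5*(2*H) = 10*H)
m(q, n) = -n
(k(-5)*(-1))*41 + m(9, 10) = ((10*(-5))*(-1))*41 - 1*10 = -50*(-1)*41 - 10 = 50*41 - 10 = 2050 - 10 = 2040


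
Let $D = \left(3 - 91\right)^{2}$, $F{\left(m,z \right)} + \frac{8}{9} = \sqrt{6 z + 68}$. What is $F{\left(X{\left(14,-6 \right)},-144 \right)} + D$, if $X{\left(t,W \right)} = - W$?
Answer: $\frac{69688}{9} + 2 i \sqrt{199} \approx 7743.1 + 28.213 i$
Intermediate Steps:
$F{\left(m,z \right)} = - \frac{8}{9} + \sqrt{68 + 6 z}$ ($F{\left(m,z \right)} = - \frac{8}{9} + \sqrt{6 z + 68} = - \frac{8}{9} + \sqrt{68 + 6 z}$)
$D = 7744$ ($D = \left(-88\right)^{2} = 7744$)
$F{\left(X{\left(14,-6 \right)},-144 \right)} + D = \left(- \frac{8}{9} + \sqrt{68 + 6 \left(-144\right)}\right) + 7744 = \left(- \frac{8}{9} + \sqrt{68 - 864}\right) + 7744 = \left(- \frac{8}{9} + \sqrt{-796}\right) + 7744 = \left(- \frac{8}{9} + 2 i \sqrt{199}\right) + 7744 = \frac{69688}{9} + 2 i \sqrt{199}$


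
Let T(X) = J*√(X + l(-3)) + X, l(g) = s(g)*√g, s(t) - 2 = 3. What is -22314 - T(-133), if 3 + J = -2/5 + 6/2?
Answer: -22181 + 2*√(-133 + 5*I*√3)/5 ≈ -22181.0 + 4.6155*I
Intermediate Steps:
J = -⅖ (J = -3 + (-2/5 + 6/2) = -3 + (-2*⅕ + 6*(½)) = -3 + (-⅖ + 3) = -3 + 13/5 = -⅖ ≈ -0.40000)
s(t) = 5 (s(t) = 2 + 3 = 5)
l(g) = 5*√g
T(X) = X - 2*√(X + 5*I*√3)/5 (T(X) = -2*√(X + 5*√(-3))/5 + X = -2*√(X + 5*(I*√3))/5 + X = -2*√(X + 5*I*√3)/5 + X = X - 2*√(X + 5*I*√3)/5)
-22314 - T(-133) = -22314 - (-133 - 2*√(-133 + 5*I*√3)/5) = -22314 + (133 + 2*√(-133 + 5*I*√3)/5) = -22181 + 2*√(-133 + 5*I*√3)/5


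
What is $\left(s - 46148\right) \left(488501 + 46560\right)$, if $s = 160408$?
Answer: $61136069860$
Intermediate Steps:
$\left(s - 46148\right) \left(488501 + 46560\right) = \left(160408 - 46148\right) \left(488501 + 46560\right) = 114260 \cdot 535061 = 61136069860$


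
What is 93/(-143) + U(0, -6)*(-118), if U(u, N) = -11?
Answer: 185521/143 ≈ 1297.3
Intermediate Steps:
93/(-143) + U(0, -6)*(-118) = 93/(-143) - 11*(-118) = 93*(-1/143) + 1298 = -93/143 + 1298 = 185521/143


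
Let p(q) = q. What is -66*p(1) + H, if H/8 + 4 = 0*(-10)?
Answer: -98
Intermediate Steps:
H = -32 (H = -32 + 8*(0*(-10)) = -32 + 8*0 = -32 + 0 = -32)
-66*p(1) + H = -66*1 - 32 = -66 - 32 = -98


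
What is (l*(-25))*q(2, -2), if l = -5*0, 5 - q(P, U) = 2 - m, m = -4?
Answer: 0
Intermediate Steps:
q(P, U) = -1 (q(P, U) = 5 - (2 - 1*(-4)) = 5 - (2 + 4) = 5 - 1*6 = 5 - 6 = -1)
l = 0
(l*(-25))*q(2, -2) = (0*(-25))*(-1) = 0*(-1) = 0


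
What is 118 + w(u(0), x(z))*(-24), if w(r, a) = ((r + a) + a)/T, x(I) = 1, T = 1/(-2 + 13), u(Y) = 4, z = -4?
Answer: -1466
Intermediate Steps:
T = 1/11 ≈ 0.090909
w(r, a) = 11*r + 22*a (w(r, a) = ((r + a) + a)/(1/11) = ((a + r) + a)*11 = (r + 2*a)*11 = 11*r + 22*a)
118 + w(u(0), x(z))*(-24) = 118 + (11*4 + 22*1)*(-24) = 118 + (44 + 22)*(-24) = 118 + 66*(-24) = 118 - 1584 = -1466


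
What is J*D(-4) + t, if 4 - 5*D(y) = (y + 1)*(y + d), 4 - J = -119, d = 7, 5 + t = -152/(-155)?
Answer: 48946/155 ≈ 315.78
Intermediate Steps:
t = -623/155 (t = -5 - 152/(-155) = -5 - 152*(-1/155) = -5 + 152/155 = -623/155 ≈ -4.0194)
J = 123 (J = 4 - 1*(-119) = 4 + 119 = 123)
D(y) = 4/5 - (1 + y)*(7 + y)/5 (D(y) = 4/5 - (y + 1)*(y + 7)/5 = 4/5 - (1 + y)*(7 + y)/5)
J*D(-4) + t = 123*(-3/5 - 8/5*(-4) - 1/5*(-4)**2) - 623/155 = 123*(-3/5 + 32/5 - 1/5*16) - 623/155 = 123*(-3/5 + 32/5 - 16/5) - 623/155 = 123*(13/5) - 623/155 = 1599/5 - 623/155 = 48946/155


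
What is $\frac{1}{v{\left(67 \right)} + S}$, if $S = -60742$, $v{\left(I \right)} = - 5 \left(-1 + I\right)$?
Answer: $- \frac{1}{61072} \approx -1.6374 \cdot 10^{-5}$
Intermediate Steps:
$v{\left(I \right)} = 5 - 5 I$
$\frac{1}{v{\left(67 \right)} + S} = \frac{1}{\left(5 - 335\right) - 60742} = \frac{1}{-330 - 60742} = \frac{1}{-61072} = - \frac{1}{61072}$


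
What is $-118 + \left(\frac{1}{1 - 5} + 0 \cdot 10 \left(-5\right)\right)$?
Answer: $- \frac{473}{4} \approx -118.25$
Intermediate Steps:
$-118 + \left(\frac{1}{1 - 5} + 0 \cdot 10 \left(-5\right)\right) = -118 + \left(\frac{1}{-4} + 0 \left(-5\right)\right) = -118 + \left(- \frac{1}{4} + 0\right) = -118 - \frac{1}{4} = - \frac{473}{4}$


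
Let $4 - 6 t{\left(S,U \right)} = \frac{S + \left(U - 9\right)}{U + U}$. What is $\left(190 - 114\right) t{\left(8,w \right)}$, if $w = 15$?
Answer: $\frac{2014}{45} \approx 44.756$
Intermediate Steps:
$t{\left(S,U \right)} = \frac{2}{3} - \frac{-9 + S + U}{12 U}$ ($t{\left(S,U \right)} = \frac{2}{3} - \frac{\left(S + \left(U - 9\right)\right) \frac{1}{U + U}}{6} = \frac{2}{3} - \frac{\left(S + \left(U - 9\right)\right) \frac{1}{2 U}}{6} = \frac{2}{3} - \frac{\left(S + \left(-9 + U\right)\right) \frac{1}{2 U}}{6} = \frac{2}{3} - \frac{\left(-9 + S + U\right) \frac{1}{2 U}}{6} = \frac{2}{3} - \frac{\frac{1}{2} \frac{1}{U} \left(-9 + S + U\right)}{6} = \frac{2}{3} - \frac{-9 + S + U}{12 U}$)
$\left(190 - 114\right) t{\left(8,w \right)} = \left(190 - 114\right) \frac{9 - 8 + 7 \cdot 15}{12 \cdot 15} = 76 \cdot \frac{1}{12} \cdot \frac{1}{15} \left(9 - 8 + 105\right) = 76 \cdot \frac{1}{12} \cdot \frac{1}{15} \cdot 106 = 76 \cdot \frac{53}{90} = \frac{2014}{45}$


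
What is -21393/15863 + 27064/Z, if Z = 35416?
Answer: -41042282/70225501 ≈ -0.58444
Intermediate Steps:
-21393/15863 + 27064/Z = -21393/15863 + 27064/35416 = -21393*1/15863 + 27064*(1/35416) = -21393/15863 + 3383/4427 = -41042282/70225501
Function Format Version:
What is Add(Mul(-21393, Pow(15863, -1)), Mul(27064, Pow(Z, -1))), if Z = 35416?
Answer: Rational(-41042282, 70225501) ≈ -0.58444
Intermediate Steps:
Add(Mul(-21393, Pow(15863, -1)), Mul(27064, Pow(Z, -1))) = Add(Mul(-21393, Pow(15863, -1)), Mul(27064, Pow(35416, -1))) = Add(Mul(-21393, Rational(1, 15863)), Mul(27064, Rational(1, 35416))) = Add(Rational(-21393, 15863), Rational(3383, 4427)) = Rational(-41042282, 70225501)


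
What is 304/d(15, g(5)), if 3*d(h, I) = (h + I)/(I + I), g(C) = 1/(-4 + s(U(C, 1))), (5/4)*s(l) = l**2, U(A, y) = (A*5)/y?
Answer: 1824/7441 ≈ 0.24513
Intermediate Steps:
U(A, y) = 5*A/y (U(A, y) = (5*A)/y = 5*A/y)
s(l) = 4*l**2/5
g(C) = 1/(-4 + 20*C**2) (g(C) = 1/(-4 + 4*(5*C/1)**2/5) = 1/(-4 + 4*(5*C*1)**2/5) = 1/(-4 + 4*(5*C)**2/5) = 1/(-4 + 4*(25*C**2)/5) = 1/(-4 + 20*C**2))
d(h, I) = (I + h)/(6*I) (d(h, I) = ((h + I)/(I + I))/3 = ((I + h)/((2*I)))/3 = ((I + h)*(1/(2*I)))/3 = ((I + h)/(2*I))/3 = (I + h)/(6*I))
304/d(15, g(5)) = 304/(((1/(4*(-1 + 5*5**2)) + 15)/(6*((1/(4*(-1 + 5*5**2))))))) = 304/(((1/(4*(-1 + 5*25)) + 15)/(6*((1/(4*(-1 + 5*25))))))) = 304/(((1/(4*(-1 + 125)) + 15)/(6*((1/(4*(-1 + 125))))))) = 304/((((1/4)/124 + 15)/(6*(((1/4)/124))))) = 304/((((1/4)*(1/124) + 15)/(6*(((1/4)*(1/124)))))) = 304/(((1/496 + 15)/(6*(1/496)))) = 304/(((1/6)*496*(7441/496))) = 304/(7441/6) = 304*(6/7441) = 1824/7441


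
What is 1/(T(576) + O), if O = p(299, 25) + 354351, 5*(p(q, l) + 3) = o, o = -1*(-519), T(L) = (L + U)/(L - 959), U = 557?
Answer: 1915/678769532 ≈ 2.8213e-6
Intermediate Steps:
T(L) = (557 + L)/(-959 + L) (T(L) = (L + 557)/(L - 959) = (557 + L)/(-959 + L))
o = 519
p(q, l) = 504/5 (p(q, l) = -3 + (⅕)*519 = -3 + 519/5 = 504/5)
O = 1772259/5 (O = 504/5 + 354351 = 1772259/5 ≈ 3.5445e+5)
1/(T(576) + O) = 1/((557 + 576)/(-959 + 576) + 1772259/5) = 1/(1133/(-383) + 1772259/5) = 1/(-1/383*1133 + 1772259/5) = 1/(-1133/383 + 1772259/5) = 1/(678769532/1915) = 1915/678769532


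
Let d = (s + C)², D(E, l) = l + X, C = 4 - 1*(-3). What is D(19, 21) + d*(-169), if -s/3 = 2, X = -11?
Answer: -159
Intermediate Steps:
s = -6 (s = -3*2 = -6)
C = 7 (C = 4 + 3 = 7)
D(E, l) = -11 + l (D(E, l) = l - 11 = -11 + l)
d = 1 (d = (-6 + 7)² = 1² = 1)
D(19, 21) + d*(-169) = (-11 + 21) + 1*(-169) = 10 - 169 = -159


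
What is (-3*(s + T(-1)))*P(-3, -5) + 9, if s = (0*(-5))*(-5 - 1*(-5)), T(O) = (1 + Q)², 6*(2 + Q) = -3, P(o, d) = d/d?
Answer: 9/4 ≈ 2.2500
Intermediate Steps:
P(o, d) = 1
Q = -5/2 (Q = -2 + (⅙)*(-3) = -2 - ½ = -5/2 ≈ -2.5000)
T(O) = 9/4 (T(O) = (1 - 5/2)² = (-3/2)² = 9/4)
s = 0 (s = 0*(-5 + 5) = 0*0 = 0)
(-3*(s + T(-1)))*P(-3, -5) + 9 = -3*(0 + 9/4)*1 + 9 = -3*9/4*1 + 9 = -27/4*1 + 9 = -27/4 + 9 = 9/4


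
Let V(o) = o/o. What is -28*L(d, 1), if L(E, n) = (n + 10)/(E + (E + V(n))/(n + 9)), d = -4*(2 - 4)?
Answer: -3080/89 ≈ -34.607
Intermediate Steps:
V(o) = 1
d = 8 (d = -4*(-2) = 8)
L(E, n) = (10 + n)/(E + (1 + E)/(9 + n)) (L(E, n) = (n + 10)/(E + (E + 1)/(n + 9)) = (10 + n)/(E + (1 + E)/(9 + n)))
-28*L(d, 1) = -28*(90 + 1² + 19*1)/(1 + 10*8 + 8*1) = -28*(90 + 1 + 19)/(1 + 80 + 8) = -28*110/89 = -3080/89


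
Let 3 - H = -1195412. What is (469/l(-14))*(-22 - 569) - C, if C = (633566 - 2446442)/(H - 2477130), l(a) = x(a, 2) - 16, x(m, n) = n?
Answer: 50748443103/2563430 ≈ 19797.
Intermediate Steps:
H = 1195415 (H = 3 - 1*(-1195412) = 3 + 1195412 = 1195415)
l(a) = -14 (l(a) = 2 - 16 = -14)
C = 1812876/1281715 (C = (633566 - 2446442)/(1195415 - 2477130) = -1812876/(-1281715) = -1812876*(-1/1281715) = 1812876/1281715 ≈ 1.4144)
(469/l(-14))*(-22 - 569) - C = (469/(-14))*(-22 - 569) - 1*1812876/1281715 = (469*(-1/14))*(-591) - 1812876/1281715 = -67/2*(-591) - 1812876/1281715 = 39597/2 - 1812876/1281715 = 50748443103/2563430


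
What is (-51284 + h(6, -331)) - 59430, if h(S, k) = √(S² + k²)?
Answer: -110714 + √109597 ≈ -1.1038e+5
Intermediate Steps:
(-51284 + h(6, -331)) - 59430 = (-51284 + √(6² + (-331)²)) - 59430 = (-51284 + √(36 + 109561)) - 59430 = (-51284 + √109597) - 59430 = -110714 + √109597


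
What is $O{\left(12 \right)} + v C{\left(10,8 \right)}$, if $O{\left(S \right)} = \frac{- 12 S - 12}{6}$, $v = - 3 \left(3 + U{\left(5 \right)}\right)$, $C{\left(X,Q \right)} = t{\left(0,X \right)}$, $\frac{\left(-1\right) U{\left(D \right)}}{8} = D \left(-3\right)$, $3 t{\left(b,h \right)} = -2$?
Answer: $220$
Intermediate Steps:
$t{\left(b,h \right)} = - \frac{2}{3}$ ($t{\left(b,h \right)} = \frac{1}{3} \left(-2\right) = - \frac{2}{3}$)
$U{\left(D \right)} = 24 D$ ($U{\left(D \right)} = - 8 D \left(-3\right) = - 8 \left(- 3 D\right) = 24 D$)
$C{\left(X,Q \right)} = - \frac{2}{3}$
$v = -369$ ($v = - 3 \left(3 + 24 \cdot 5\right) = - 3 \left(3 + 120\right) = \left(-3\right) 123 = -369$)
$O{\left(S \right)} = -2 - 2 S$ ($O{\left(S \right)} = \left(-12 - 12 S\right) \frac{1}{6} = -2 - 2 S$)
$O{\left(12 \right)} + v C{\left(10,8 \right)} = \left(-2 - 24\right) - -246 = \left(-2 - 24\right) + 246 = -26 + 246 = 220$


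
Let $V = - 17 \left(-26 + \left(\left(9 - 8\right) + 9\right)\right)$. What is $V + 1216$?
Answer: $1488$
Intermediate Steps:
$V = 272$ ($V = - 17 \left(-26 + \left(1 + 9\right)\right) = - 17 \left(-26 + 10\right) = \left(-17\right) \left(-16\right) = 272$)
$V + 1216 = 272 + 1216 = 1488$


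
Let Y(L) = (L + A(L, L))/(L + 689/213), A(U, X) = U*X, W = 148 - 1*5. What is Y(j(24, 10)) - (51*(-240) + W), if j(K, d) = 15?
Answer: 11758967/971 ≈ 12110.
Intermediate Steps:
W = 143 (W = 148 - 5 = 143)
Y(L) = (L + L**2)/(689/213 + L) (Y(L) = (L + L*L)/(L + 689/213) = (L + L**2)/(L + 689*(1/213)) = (L + L**2)/(L + 689/213) = (L + L**2)/(689/213 + L))
Y(j(24, 10)) - (51*(-240) + W) = 213*15*(1 + 15)/(689 + 213*15) - (51*(-240) + 143) = 213*15*16/(689 + 3195) - (-12240 + 143) = 213*15*16/3884 - 1*(-12097) = 213*15*(1/3884)*16 + 12097 = 12780/971 + 12097 = 11758967/971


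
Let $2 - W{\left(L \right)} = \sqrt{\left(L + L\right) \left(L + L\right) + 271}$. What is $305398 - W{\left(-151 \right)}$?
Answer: $305396 + 5 \sqrt{3659} \approx 3.057 \cdot 10^{5}$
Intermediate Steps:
$W{\left(L \right)} = 2 - \sqrt{271 + 4 L^{2}}$ ($W{\left(L \right)} = 2 - \sqrt{\left(L + L\right) \left(L + L\right) + 271} = 2 - \sqrt{2 L 2 L + 271} = 2 - \sqrt{4 L^{2} + 271} = 2 - \sqrt{271 + 4 L^{2}}$)
$305398 - W{\left(-151 \right)} = 305398 - \left(2 - \sqrt{271 + 4 \left(-151\right)^{2}}\right) = 305398 - \left(2 - \sqrt{271 + 4 \cdot 22801}\right) = 305398 - \left(2 - \sqrt{271 + 91204}\right) = 305398 - \left(2 - \sqrt{91475}\right) = 305398 - \left(2 - 5 \sqrt{3659}\right) = 305396 + 5 \sqrt{3659}$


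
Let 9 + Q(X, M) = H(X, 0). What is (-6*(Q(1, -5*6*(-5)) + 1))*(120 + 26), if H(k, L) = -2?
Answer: 8760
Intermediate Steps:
Q(X, M) = -11 (Q(X, M) = -9 - 2 = -11)
(-6*(Q(1, -5*6*(-5)) + 1))*(120 + 26) = (-6*(-11 + 1))*(120 + 26) = -6*(-10)*146 = 60*146 = 8760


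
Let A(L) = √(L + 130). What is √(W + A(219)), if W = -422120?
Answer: √(-422120 + √349) ≈ 649.69*I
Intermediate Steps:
A(L) = √(130 + L)
√(W + A(219)) = √(-422120 + √(130 + 219)) = √(-422120 + √349)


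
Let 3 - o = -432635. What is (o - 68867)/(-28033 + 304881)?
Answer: 363771/276848 ≈ 1.3140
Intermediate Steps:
o = 432638 (o = 3 - 1*(-432635) = 3 + 432635 = 432638)
(o - 68867)/(-28033 + 304881) = (432638 - 68867)/(-28033 + 304881) = 363771/276848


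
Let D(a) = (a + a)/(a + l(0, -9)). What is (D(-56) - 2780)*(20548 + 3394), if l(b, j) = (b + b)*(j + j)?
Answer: -66510876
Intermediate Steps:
l(b, j) = 4*b*j (l(b, j) = (2*b)*(2*j) = 4*b*j)
D(a) = 2 (D(a) = (a + a)/(a + 4*0*(-9)) = (2*a)/(a + 0) = (2*a)/a = 2)
(D(-56) - 2780)*(20548 + 3394) = (2 - 2780)*(20548 + 3394) = -2778*23942 = -66510876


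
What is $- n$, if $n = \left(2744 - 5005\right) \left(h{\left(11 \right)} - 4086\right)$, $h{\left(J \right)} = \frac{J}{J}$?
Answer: $-9236185$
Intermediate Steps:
$h{\left(J \right)} = 1$
$n = 9236185$ ($n = \left(2744 - 5005\right) \left(1 - 4086\right) = \left(-2261\right) \left(-4085\right) = 9236185$)
$- n = \left(-1\right) 9236185 = -9236185$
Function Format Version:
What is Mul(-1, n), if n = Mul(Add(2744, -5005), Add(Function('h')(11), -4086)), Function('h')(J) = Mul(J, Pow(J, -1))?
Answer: -9236185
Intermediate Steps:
Function('h')(J) = 1
n = 9236185 (n = Mul(Add(2744, -5005), Add(1, -4086)) = Mul(-2261, -4085) = 9236185)
Mul(-1, n) = Mul(-1, 9236185) = -9236185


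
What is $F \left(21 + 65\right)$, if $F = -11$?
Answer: $-946$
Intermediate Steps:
$F \left(21 + 65\right) = - 11 \left(21 + 65\right) = \left(-11\right) 86 = -946$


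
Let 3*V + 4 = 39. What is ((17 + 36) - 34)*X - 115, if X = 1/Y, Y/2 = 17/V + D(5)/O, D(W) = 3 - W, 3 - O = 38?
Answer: -11525/106 ≈ -108.73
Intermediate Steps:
V = 35/3 (V = -4/3 + (⅓)*39 = -4/3 + 13 = 35/3 ≈ 11.667)
O = -35 (O = 3 - 1*38 = 3 - 38 = -35)
Y = 106/35 (Y = 2*(17/(35/3) + (3 - 1*5)/(-35)) = 2*(17*(3/35) + (3 - 5)*(-1/35)) = 2*(51/35 - 2*(-1/35)) = 2*(51/35 + 2/35) = 2*(53/35) = 106/35 ≈ 3.0286)
X = 35/106 (X = 1/(106/35) = 35/106 ≈ 0.33019)
((17 + 36) - 34)*X - 115 = ((17 + 36) - 34)*(35/106) - 115 = (53 - 34)*(35/106) - 115 = 19*(35/106) - 115 = 665/106 - 115 = -11525/106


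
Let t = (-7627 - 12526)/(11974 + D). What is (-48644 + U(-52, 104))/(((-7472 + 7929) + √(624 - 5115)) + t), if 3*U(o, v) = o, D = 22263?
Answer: -1593885198993152/15271896523305 + 3492211875904*I*√499/5090632174435 ≈ -104.37 + 15.324*I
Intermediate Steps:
U(o, v) = o/3
t = -2879/4891 (t = (-7627 - 12526)/(11974 + 22263) = -20153/34237 = -20153*1/34237 = -2879/4891 ≈ -0.58863)
(-48644 + U(-52, 104))/(((-7472 + 7929) + √(624 - 5115)) + t) = (-48644 + (⅓)*(-52))/(((-7472 + 7929) + √(624 - 5115)) - 2879/4891) = (-48644 - 52/3)/((457 + √(-4491)) - 2879/4891) = -145984/(3*((457 + 3*I*√499) - 2879/4891)) = -145984/(3*(2232308/4891 + 3*I*√499))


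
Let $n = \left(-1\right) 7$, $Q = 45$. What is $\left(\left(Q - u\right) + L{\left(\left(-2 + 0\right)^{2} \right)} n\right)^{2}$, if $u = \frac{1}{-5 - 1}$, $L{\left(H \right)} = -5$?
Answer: $\frac{231361}{36} \approx 6426.7$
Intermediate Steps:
$u = - \frac{1}{6}$ ($u = \frac{1}{-5 + \left(-11 + 10\right)} = \frac{1}{-5 - 1} = \frac{1}{-6} = - \frac{1}{6} \approx -0.16667$)
$n = -7$
$\left(\left(Q - u\right) + L{\left(\left(-2 + 0\right)^{2} \right)} n\right)^{2} = \left(\left(45 - - \frac{1}{6}\right) - -35\right)^{2} = \left(\left(45 + \frac{1}{6}\right) + 35\right)^{2} = \left(\frac{271}{6} + 35\right)^{2} = \left(\frac{481}{6}\right)^{2} = \frac{231361}{36}$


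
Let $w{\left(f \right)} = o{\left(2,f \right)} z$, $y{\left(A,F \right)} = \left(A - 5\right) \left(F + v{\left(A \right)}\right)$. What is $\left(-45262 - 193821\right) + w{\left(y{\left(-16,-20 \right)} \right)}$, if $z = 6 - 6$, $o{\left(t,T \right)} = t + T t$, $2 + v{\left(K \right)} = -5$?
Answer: $-239083$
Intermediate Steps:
$v{\left(K \right)} = -7$ ($v{\left(K \right)} = -2 - 5 = -7$)
$y{\left(A,F \right)} = \left(-7 + F\right) \left(-5 + A\right)$ ($y{\left(A,F \right)} = \left(A - 5\right) \left(F - 7\right) = \left(-5 + A\right) \left(-7 + F\right) = \left(-7 + F\right) \left(-5 + A\right)$)
$z = 0$ ($z = 6 - 6 = 0$)
$w{\left(f \right)} = 0$ ($w{\left(f \right)} = 2 \left(1 + f\right) 0 = \left(2 + 2 f\right) 0 = 0$)
$\left(-45262 - 193821\right) + w{\left(y{\left(-16,-20 \right)} \right)} = \left(-45262 - 193821\right) + 0 = -239083 + 0 = -239083$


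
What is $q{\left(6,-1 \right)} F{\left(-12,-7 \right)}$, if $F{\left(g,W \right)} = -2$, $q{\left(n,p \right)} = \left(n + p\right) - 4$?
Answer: $-2$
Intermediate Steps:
$q{\left(n,p \right)} = -4 + n + p$
$q{\left(6,-1 \right)} F{\left(-12,-7 \right)} = \left(-4 + 6 - 1\right) \left(-2\right) = 1 \left(-2\right) = -2$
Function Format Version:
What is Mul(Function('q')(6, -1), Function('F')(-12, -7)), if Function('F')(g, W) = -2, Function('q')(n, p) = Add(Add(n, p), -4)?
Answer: -2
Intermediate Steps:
Function('q')(n, p) = Add(-4, n, p)
Mul(Function('q')(6, -1), Function('F')(-12, -7)) = Mul(Add(-4, 6, -1), -2) = Mul(1, -2) = -2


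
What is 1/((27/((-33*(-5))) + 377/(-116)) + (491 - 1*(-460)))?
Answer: 220/208541 ≈ 0.0010549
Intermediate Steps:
1/((27/((-33*(-5))) + 377/(-116)) + (491 - 1*(-460))) = 1/((27/165 + 377*(-1/116)) + (491 + 460)) = 1/((27*(1/165) - 13/4) + 951) = 1/((9/55 - 13/4) + 951) = 1/(-679/220 + 951) = 1/(208541/220) = 220/208541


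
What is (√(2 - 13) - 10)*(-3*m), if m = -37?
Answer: -1110 + 111*I*√11 ≈ -1110.0 + 368.15*I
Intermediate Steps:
(√(2 - 13) - 10)*(-3*m) = (√(2 - 13) - 10)*(-3*(-37)) = (√(-11) - 10)*111 = (I*√11 - 10)*111 = (-10 + I*√11)*111 = -1110 + 111*I*√11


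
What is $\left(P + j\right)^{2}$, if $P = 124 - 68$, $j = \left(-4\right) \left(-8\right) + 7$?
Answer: $9025$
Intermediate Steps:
$j = 39$ ($j = 32 + 7 = 39$)
$P = 56$ ($P = 124 - 68 = 56$)
$\left(P + j\right)^{2} = \left(56 + 39\right)^{2} = 95^{2} = 9025$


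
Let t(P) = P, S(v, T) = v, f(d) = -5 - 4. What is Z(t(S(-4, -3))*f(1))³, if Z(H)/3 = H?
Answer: 1259712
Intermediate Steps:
f(d) = -9
Z(H) = 3*H
Z(t(S(-4, -3))*f(1))³ = (3*(-4*(-9)))³ = (3*36)³ = 108³ = 1259712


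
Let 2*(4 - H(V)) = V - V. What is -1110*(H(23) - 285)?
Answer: 311910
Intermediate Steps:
H(V) = 4 (H(V) = 4 - (V - V)/2 = 4 - ½*0 = 4 + 0 = 4)
-1110*(H(23) - 285) = -1110*(4 - 285) = -1110*(-281) = 311910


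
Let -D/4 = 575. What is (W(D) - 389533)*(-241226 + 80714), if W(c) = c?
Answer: 62893898496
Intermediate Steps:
D = -2300 (D = -4*575 = -2300)
(W(D) - 389533)*(-241226 + 80714) = (-2300 - 389533)*(-241226 + 80714) = -391833*(-160512) = 62893898496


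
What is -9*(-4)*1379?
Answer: 49644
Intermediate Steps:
-9*(-4)*1379 = 36*1379 = 49644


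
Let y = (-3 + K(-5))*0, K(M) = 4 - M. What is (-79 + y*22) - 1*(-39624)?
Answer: 39545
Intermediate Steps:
y = 0 (y = (-3 + (4 - 1*(-5)))*0 = (-3 + (4 + 5))*0 = (-3 + 9)*0 = 6*0 = 0)
(-79 + y*22) - 1*(-39624) = (-79 + 0*22) - 1*(-39624) = (-79 + 0) + 39624 = -79 + 39624 = 39545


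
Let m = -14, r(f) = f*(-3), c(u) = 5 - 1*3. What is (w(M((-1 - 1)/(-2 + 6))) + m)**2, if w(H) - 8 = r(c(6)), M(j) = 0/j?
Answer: 144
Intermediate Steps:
c(u) = 2 (c(u) = 5 - 3 = 2)
M(j) = 0
r(f) = -3*f
w(H) = 2 (w(H) = 8 - 3*2 = 8 - 6 = 2)
(w(M((-1 - 1)/(-2 + 6))) + m)**2 = (2 - 14)**2 = (-12)**2 = 144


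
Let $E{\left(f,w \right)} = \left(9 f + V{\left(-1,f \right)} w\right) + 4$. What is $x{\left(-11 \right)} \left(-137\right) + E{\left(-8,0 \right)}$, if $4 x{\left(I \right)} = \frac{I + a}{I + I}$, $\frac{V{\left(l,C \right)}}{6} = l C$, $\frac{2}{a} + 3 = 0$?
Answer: $- \frac{22747}{264} \approx -86.163$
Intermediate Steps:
$a = - \frac{2}{3}$ ($a = \frac{2}{-3 + 0} = \frac{2}{-3} = 2 \left(- \frac{1}{3}\right) = - \frac{2}{3} \approx -0.66667$)
$V{\left(l,C \right)} = 6 C l$ ($V{\left(l,C \right)} = 6 l C = 6 C l$)
$x{\left(I \right)} = \frac{- \frac{2}{3} + I}{8 I}$ ($x{\left(I \right)} = \frac{\left(I - \frac{2}{3}\right) \frac{1}{I + I}}{4} = \frac{\left(- \frac{2}{3} + I\right) \frac{1}{2 I}}{4} = \frac{\frac{1}{2} \frac{1}{I} \left(- \frac{2}{3} + I\right)}{4} = \frac{- \frac{2}{3} + I}{8 I}$)
$E{\left(f,w \right)} = 4 + 9 f - 6 f w$ ($E{\left(f,w \right)} = \left(9 f + 6 f \left(-1\right) w\right) + 4 = \left(9 f + - 6 f w\right) + 4 = \left(9 f - 6 f w\right) + 4 = 4 + 9 f - 6 f w$)
$x{\left(-11 \right)} \left(-137\right) + E{\left(-8,0 \right)} = \frac{-2 + 3 \left(-11\right)}{24 \left(-11\right)} \left(-137\right) + \left(4 + 9 \left(-8\right) - \left(-48\right) 0\right) = \frac{1}{24} \left(- \frac{1}{11}\right) \left(-2 - 33\right) \left(-137\right) + \left(4 - 72 + 0\right) = \frac{1}{24} \left(- \frac{1}{11}\right) \left(-35\right) \left(-137\right) - 68 = \frac{35}{264} \left(-137\right) - 68 = - \frac{4795}{264} - 68 = - \frac{22747}{264}$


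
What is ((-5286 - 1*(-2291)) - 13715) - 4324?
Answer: -21034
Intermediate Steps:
((-5286 - 1*(-2291)) - 13715) - 4324 = ((-5286 + 2291) - 13715) - 4324 = (-2995 - 13715) - 4324 = -16710 - 4324 = -21034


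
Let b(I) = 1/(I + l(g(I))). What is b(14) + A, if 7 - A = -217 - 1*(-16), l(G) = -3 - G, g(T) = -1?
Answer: 2497/12 ≈ 208.08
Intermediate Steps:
b(I) = 1/(-2 + I) (b(I) = 1/(I + (-3 - 1*(-1))) = 1/(I + (-3 + 1)) = 1/(I - 2) = 1/(-2 + I))
A = 208 (A = 7 - (-217 - 1*(-16)) = 7 - (-217 + 16) = 7 - 1*(-201) = 7 + 201 = 208)
b(14) + A = 1/(-2 + 14) + 208 = 1/12 + 208 = 2497/12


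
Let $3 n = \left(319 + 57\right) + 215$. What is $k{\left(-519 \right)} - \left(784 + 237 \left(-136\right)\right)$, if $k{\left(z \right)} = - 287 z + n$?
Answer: $180598$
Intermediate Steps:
$n = 197$ ($n = \frac{\left(319 + 57\right) + 215}{3} = \frac{376 + 215}{3} = \frac{1}{3} \cdot 591 = 197$)
$k{\left(z \right)} = 197 - 287 z$ ($k{\left(z \right)} = - 287 z + 197 = 197 - 287 z$)
$k{\left(-519 \right)} - \left(784 + 237 \left(-136\right)\right) = \left(197 - -148953\right) - \left(784 + 237 \left(-136\right)\right) = \left(197 + 148953\right) - \left(784 - 32232\right) = 149150 - -31448 = 149150 + 31448 = 180598$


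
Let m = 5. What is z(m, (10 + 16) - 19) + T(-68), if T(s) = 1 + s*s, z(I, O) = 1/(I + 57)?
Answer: 286751/62 ≈ 4625.0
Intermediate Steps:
z(I, O) = 1/(57 + I)
T(s) = 1 + s**2
z(m, (10 + 16) - 19) + T(-68) = 1/(57 + 5) + (1 + (-68)**2) = 1/62 + (1 + 4624) = 1/62 + 4625 = 286751/62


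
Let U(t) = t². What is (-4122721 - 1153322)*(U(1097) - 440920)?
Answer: -4022924751027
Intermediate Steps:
(-4122721 - 1153322)*(U(1097) - 440920) = (-4122721 - 1153322)*(1097² - 440920) = -5276043*(1203409 - 440920) = -5276043*762489 = -4022924751027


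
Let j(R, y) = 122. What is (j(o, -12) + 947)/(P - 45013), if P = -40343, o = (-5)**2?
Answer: -1069/85356 ≈ -0.012524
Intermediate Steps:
o = 25
(j(o, -12) + 947)/(P - 45013) = (122 + 947)/(-40343 - 45013) = 1069/(-85356) = 1069*(-1/85356) = -1069/85356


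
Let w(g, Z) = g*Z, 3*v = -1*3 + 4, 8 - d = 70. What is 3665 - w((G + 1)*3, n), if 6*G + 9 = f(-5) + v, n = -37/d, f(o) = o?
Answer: 1364231/372 ≈ 3667.3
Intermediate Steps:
d = -62 (d = 8 - 1*70 = 8 - 70 = -62)
v = ⅓ (v = (-1*3 + 4)/3 = (-3 + 4)/3 = (⅓)*1 = ⅓ ≈ 0.33333)
n = 37/62 (n = -37/(-62) = -37*(-1/62) = 37/62 ≈ 0.59677)
G = -41/18 (G = -3/2 + (-5 + ⅓)/6 = -3/2 + (⅙)*(-14/3) = -3/2 - 7/9 = -41/18 ≈ -2.2778)
w(g, Z) = Z*g
3665 - w((G + 1)*3, n) = 3665 - 37*(-41/18 + 1)*3/62 = 3665 - 37*(-23/18*3)/62 = 3665 - 37*(-23)/(62*6) = 3665 - 1*(-851/372) = 3665 + 851/372 = 1364231/372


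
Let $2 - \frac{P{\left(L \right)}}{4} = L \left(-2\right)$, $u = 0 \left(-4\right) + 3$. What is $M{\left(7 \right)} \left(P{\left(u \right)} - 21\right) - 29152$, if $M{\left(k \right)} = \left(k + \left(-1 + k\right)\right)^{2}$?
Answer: $-27293$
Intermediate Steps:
$u = 3$ ($u = 0 + 3 = 3$)
$M{\left(k \right)} = \left(-1 + 2 k\right)^{2}$
$P{\left(L \right)} = 8 + 8 L$ ($P{\left(L \right)} = 8 - 4 L \left(-2\right) = 8 - 4 \left(- 2 L\right) = 8 + 8 L$)
$M{\left(7 \right)} \left(P{\left(u \right)} - 21\right) - 29152 = \left(-1 + 2 \cdot 7\right)^{2} \left(\left(8 + 8 \cdot 3\right) - 21\right) - 29152 = \left(-1 + 14\right)^{2} \left(\left(8 + 24\right) - 21\right) - 29152 = 13^{2} \left(32 - 21\right) - 29152 = 169 \cdot 11 - 29152 = 1859 - 29152 = -27293$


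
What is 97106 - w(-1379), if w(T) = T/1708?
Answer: 23694061/244 ≈ 97107.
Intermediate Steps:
w(T) = T/1708 (w(T) = T*(1/1708) = T/1708)
97106 - w(-1379) = 97106 - (-1379)/1708 = 97106 - 1*(-197/244) = 97106 + 197/244 = 23694061/244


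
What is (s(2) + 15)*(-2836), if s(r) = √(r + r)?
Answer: -48212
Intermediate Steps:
s(r) = √2*√r (s(r) = √(2*r) = √2*√r)
(s(2) + 15)*(-2836) = (√2*√2 + 15)*(-2836) = (2 + 15)*(-2836) = 17*(-2836) = -48212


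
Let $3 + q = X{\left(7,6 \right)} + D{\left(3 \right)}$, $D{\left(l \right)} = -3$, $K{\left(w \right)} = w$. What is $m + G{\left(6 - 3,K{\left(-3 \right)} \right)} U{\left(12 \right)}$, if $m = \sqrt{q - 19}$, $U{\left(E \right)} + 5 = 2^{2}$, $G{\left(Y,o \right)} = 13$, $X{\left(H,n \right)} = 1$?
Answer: $-13 + 2 i \sqrt{6} \approx -13.0 + 4.899 i$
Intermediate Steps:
$q = -5$ ($q = -3 + \left(1 - 3\right) = -3 - 2 = -5$)
$U{\left(E \right)} = -1$ ($U{\left(E \right)} = -5 + 2^{2} = -5 + 4 = -1$)
$m = 2 i \sqrt{6}$ ($m = \sqrt{-5 - 19} = \sqrt{-24} = 2 i \sqrt{6} \approx 4.899 i$)
$m + G{\left(6 - 3,K{\left(-3 \right)} \right)} U{\left(12 \right)} = 2 i \sqrt{6} + 13 \left(-1\right) = 2 i \sqrt{6} - 13 = -13 + 2 i \sqrt{6}$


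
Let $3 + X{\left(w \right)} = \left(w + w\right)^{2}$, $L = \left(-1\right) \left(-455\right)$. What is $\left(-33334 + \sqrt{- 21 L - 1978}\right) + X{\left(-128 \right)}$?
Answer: $32199 + i \sqrt{11533} \approx 32199.0 + 107.39 i$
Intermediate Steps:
$L = 455$
$X{\left(w \right)} = -3 + 4 w^{2}$ ($X{\left(w \right)} = -3 + \left(w + w\right)^{2} = -3 + \left(2 w\right)^{2} = -3 + 4 w^{2}$)
$\left(-33334 + \sqrt{- 21 L - 1978}\right) + X{\left(-128 \right)} = \left(-33334 + \sqrt{\left(-21\right) 455 - 1978}\right) - \left(3 - 4 \left(-128\right)^{2}\right) = \left(-33334 + \sqrt{-9555 - 1978}\right) + \left(-3 + 4 \cdot 16384\right) = \left(-33334 + \sqrt{-11533}\right) + \left(-3 + 65536\right) = \left(-33334 + i \sqrt{11533}\right) + 65533 = 32199 + i \sqrt{11533}$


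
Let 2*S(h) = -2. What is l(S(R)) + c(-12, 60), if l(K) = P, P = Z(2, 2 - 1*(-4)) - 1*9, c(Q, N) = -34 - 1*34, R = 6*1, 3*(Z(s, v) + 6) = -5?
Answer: -254/3 ≈ -84.667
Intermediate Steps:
Z(s, v) = -23/3 (Z(s, v) = -6 + (⅓)*(-5) = -6 - 5/3 = -23/3)
R = 6
S(h) = -1 (S(h) = (½)*(-2) = -1)
c(Q, N) = -68 (c(Q, N) = -34 - 34 = -68)
P = -50/3 (P = -23/3 - 1*9 = -23/3 - 9 = -50/3 ≈ -16.667)
l(K) = -50/3
l(S(R)) + c(-12, 60) = -50/3 - 68 = -254/3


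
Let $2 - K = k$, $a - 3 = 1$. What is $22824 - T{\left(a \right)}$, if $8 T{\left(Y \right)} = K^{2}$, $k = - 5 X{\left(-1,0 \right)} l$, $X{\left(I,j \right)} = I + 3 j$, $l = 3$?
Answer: $\frac{182423}{8} \approx 22803.0$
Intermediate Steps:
$a = 4$ ($a = 3 + 1 = 4$)
$k = 15$ ($k = - 5 \left(-1 + 3 \cdot 0\right) 3 = - 5 \left(-1 + 0\right) 3 = \left(-5\right) \left(-1\right) 3 = 5 \cdot 3 = 15$)
$K = -13$ ($K = 2 - 15 = -13$)
$T{\left(Y \right)} = \frac{169}{8}$ ($T{\left(Y \right)} = \frac{\left(-13\right)^{2}}{8} = \frac{1}{8} \cdot 169 = \frac{169}{8}$)
$22824 - T{\left(a \right)} = 22824 - \frac{169}{8} = \frac{182423}{8}$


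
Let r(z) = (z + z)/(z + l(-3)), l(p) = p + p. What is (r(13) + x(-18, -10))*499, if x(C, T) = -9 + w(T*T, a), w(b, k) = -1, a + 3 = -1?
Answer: -21956/7 ≈ -3136.6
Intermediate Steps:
l(p) = 2*p
a = -4 (a = -3 - 1 = -4)
r(z) = 2*z/(-6 + z) (r(z) = (z + z)/(z + 2*(-3)) = (2*z)/(z - 6) = (2*z)/(-6 + z) = 2*z/(-6 + z))
x(C, T) = -10 (x(C, T) = -9 - 1 = -10)
(r(13) + x(-18, -10))*499 = (2*13/(-6 + 13) - 10)*499 = (2*13/7 - 10)*499 = (2*13*(⅐) - 10)*499 = (26/7 - 10)*499 = -44/7*499 = -21956/7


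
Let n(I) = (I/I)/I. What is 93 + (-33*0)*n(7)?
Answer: 93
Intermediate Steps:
n(I) = 1/I
93 + (-33*0)*n(7) = 93 - 33*0/7 = 93 + 0*(1/7) = 93 + 0 = 93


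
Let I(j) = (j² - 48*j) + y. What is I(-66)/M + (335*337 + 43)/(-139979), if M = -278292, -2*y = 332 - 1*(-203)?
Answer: -9270142717/11130010248 ≈ -0.83290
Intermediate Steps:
y = -535/2 (y = -(332 - 1*(-203))/2 = -(332 + 203)/2 = -½*535 = -535/2 ≈ -267.50)
I(j) = -535/2 + j² - 48*j (I(j) = (j² - 48*j) - 535/2 = -535/2 + j² - 48*j)
I(-66)/M + (335*337 + 43)/(-139979) = (-535/2 + (-66)² - 48*(-66))/(-278292) + (335*337 + 43)/(-139979) = (-535/2 + 4356 + 3168)*(-1/278292) + (112895 + 43)*(-1/139979) = (14513/2)*(-1/278292) + 112938*(-1/139979) = -14513/556584 - 16134/19997 = -9270142717/11130010248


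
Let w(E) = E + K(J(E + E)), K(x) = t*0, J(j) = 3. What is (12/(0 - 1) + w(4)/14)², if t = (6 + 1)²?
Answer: 6724/49 ≈ 137.22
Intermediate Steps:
t = 49 (t = 7² = 49)
K(x) = 0 (K(x) = 49*0 = 0)
w(E) = E (w(E) = E + 0 = E)
(12/(0 - 1) + w(4)/14)² = (12/(0 - 1) + 4/14)² = (12/(-1) + 4*(1/14))² = (12*(-1) + 2/7)² = (-12 + 2/7)² = (-82/7)² = 6724/49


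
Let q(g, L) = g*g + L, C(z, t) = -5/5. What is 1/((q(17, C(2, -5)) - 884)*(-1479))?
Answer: 1/881484 ≈ 1.1345e-6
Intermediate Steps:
C(z, t) = -1 (C(z, t) = -5*1/5 = -1)
q(g, L) = L + g**2 (q(g, L) = g**2 + L = L + g**2)
1/((q(17, C(2, -5)) - 884)*(-1479)) = 1/(((-1 + 17**2) - 884)*(-1479)) = 1/(((-1 + 289) - 884)*(-1479)) = 1/((288 - 884)*(-1479)) = 1/(-596*(-1479)) = 1/881484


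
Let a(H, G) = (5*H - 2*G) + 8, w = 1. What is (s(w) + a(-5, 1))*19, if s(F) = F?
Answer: -342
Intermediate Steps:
a(H, G) = 8 - 2*G + 5*H (a(H, G) = (-2*G + 5*H) + 8 = 8 - 2*G + 5*H)
(s(w) + a(-5, 1))*19 = (1 + (8 - 2*1 + 5*(-5)))*19 = (1 + (8 - 2 - 25))*19 = (1 - 19)*19 = -18*19 = -342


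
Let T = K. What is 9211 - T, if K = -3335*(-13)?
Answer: -34144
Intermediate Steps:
K = 43355
T = 43355
9211 - T = 9211 - 1*43355 = 9211 - 43355 = -34144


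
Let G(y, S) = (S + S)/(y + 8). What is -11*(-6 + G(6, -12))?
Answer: 594/7 ≈ 84.857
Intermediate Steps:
G(y, S) = 2*S/(8 + y) (G(y, S) = (2*S)/(8 + y) = 2*S/(8 + y))
-11*(-6 + G(6, -12)) = -11*(-6 + 2*(-12)/(8 + 6)) = -11*(-6 + 2*(-12)/14) = -11*(-6 + 2*(-12)*(1/14)) = -11*(-6 - 12/7) = -11*(-54/7) = 594/7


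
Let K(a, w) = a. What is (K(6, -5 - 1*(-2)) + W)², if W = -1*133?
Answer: 16129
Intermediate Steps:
W = -133
(K(6, -5 - 1*(-2)) + W)² = (6 - 133)² = (-127)² = 16129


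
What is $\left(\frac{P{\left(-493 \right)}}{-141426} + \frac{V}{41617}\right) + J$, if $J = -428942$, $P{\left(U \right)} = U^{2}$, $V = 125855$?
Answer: $- \frac{2524627329920167}{5885725842} \approx -4.2894 \cdot 10^{5}$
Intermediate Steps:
$\left(\frac{P{\left(-493 \right)}}{-141426} + \frac{V}{41617}\right) + J = \left(\frac{\left(-493\right)^{2}}{-141426} + \frac{125855}{41617}\right) - 428942 = \left(243049 \left(- \frac{1}{141426}\right) + 125855 \cdot \frac{1}{41617}\right) - 428942 = \left(- \frac{243049}{141426} + \frac{125855}{41617}\right) - 428942 = \frac{7684198997}{5885725842} - 428942 = - \frac{2524627329920167}{5885725842}$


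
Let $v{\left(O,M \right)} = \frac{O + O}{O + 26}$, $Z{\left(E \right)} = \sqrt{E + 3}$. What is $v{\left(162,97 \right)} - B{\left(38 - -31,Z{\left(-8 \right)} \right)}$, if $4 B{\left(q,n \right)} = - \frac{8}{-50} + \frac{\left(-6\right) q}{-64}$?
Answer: $\frac{9959}{150400} \approx 0.066217$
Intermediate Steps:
$Z{\left(E \right)} = \sqrt{3 + E}$
$v{\left(O,M \right)} = \frac{2 O}{26 + O}$
$B{\left(q,n \right)} = \frac{1}{25} + \frac{3 q}{128}$ ($B{\left(q,n \right)} = \frac{- \frac{8}{-50} + \frac{\left(-6\right) q}{-64}}{4} = \frac{\left(-8\right) \left(- \frac{1}{50}\right) + - 6 q \left(- \frac{1}{64}\right)}{4} = \frac{\frac{4}{25} + \frac{3 q}{32}}{4} = \frac{1}{25} + \frac{3 q}{128}$)
$v{\left(162,97 \right)} - B{\left(38 - -31,Z{\left(-8 \right)} \right)} = 2 \cdot 162 \frac{1}{26 + 162} - \left(\frac{1}{25} + \frac{3 \left(38 - -31\right)}{128}\right) = 2 \cdot 162 \cdot \frac{1}{188} - \left(\frac{1}{25} + \frac{3 \left(38 + 31\right)}{128}\right) = 2 \cdot 162 \cdot \frac{1}{188} - \left(\frac{1}{25} + \frac{3}{128} \cdot 69\right) = \frac{81}{47} - \left(\frac{1}{25} + \frac{207}{128}\right) = \frac{81}{47} - \frac{5303}{3200} = \frac{9959}{150400}$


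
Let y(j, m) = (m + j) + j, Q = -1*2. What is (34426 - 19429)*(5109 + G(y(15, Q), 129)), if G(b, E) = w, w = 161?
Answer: 79034190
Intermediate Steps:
Q = -2
y(j, m) = m + 2*j (y(j, m) = (j + m) + j = m + 2*j)
G(b, E) = 161
(34426 - 19429)*(5109 + G(y(15, Q), 129)) = (34426 - 19429)*(5109 + 161) = 14997*5270 = 79034190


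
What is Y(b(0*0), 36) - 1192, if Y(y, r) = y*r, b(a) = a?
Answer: -1192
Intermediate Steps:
Y(y, r) = r*y
Y(b(0*0), 36) - 1192 = 36*(0*0) - 1192 = 36*0 - 1192 = 0 - 1192 = -1192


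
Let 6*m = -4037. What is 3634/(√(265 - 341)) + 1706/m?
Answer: -10236/4037 - 1817*I*√19/19 ≈ -2.5355 - 416.85*I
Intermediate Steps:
m = -4037/6 (m = (⅙)*(-4037) = -4037/6 ≈ -672.83)
3634/(√(265 - 341)) + 1706/m = 3634/(√(265 - 341)) + 1706/(-4037/6) = 3634/(√(-76)) + 1706*(-6/4037) = 3634/((2*I*√19)) - 10236/4037 = 3634*(-I*√19/38) - 10236/4037 = -1817*I*√19/19 - 10236/4037 = -10236/4037 - 1817*I*√19/19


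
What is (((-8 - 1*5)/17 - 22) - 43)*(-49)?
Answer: 54782/17 ≈ 3222.5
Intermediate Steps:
(((-8 - 1*5)/17 - 22) - 43)*(-49) = (((-8 - 5)*(1/17) - 22) - 43)*(-49) = ((-13*1/17 - 22) - 43)*(-49) = ((-13/17 - 22) - 43)*(-49) = (-387/17 - 43)*(-49) = -1118/17*(-49) = 54782/17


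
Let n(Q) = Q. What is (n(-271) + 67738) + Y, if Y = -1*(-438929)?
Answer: 506396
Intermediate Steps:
Y = 438929
(n(-271) + 67738) + Y = (-271 + 67738) + 438929 = 67467 + 438929 = 506396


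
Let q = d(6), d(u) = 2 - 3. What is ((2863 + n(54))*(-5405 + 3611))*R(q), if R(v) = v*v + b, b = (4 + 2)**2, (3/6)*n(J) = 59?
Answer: -197872818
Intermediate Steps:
n(J) = 118 (n(J) = 2*59 = 118)
b = 36 (b = 6**2 = 36)
d(u) = -1
q = -1
R(v) = 36 + v**2 (R(v) = v*v + 36 = v**2 + 36 = 36 + v**2)
((2863 + n(54))*(-5405 + 3611))*R(q) = ((2863 + 118)*(-5405 + 3611))*(36 + (-1)**2) = (2981*(-1794))*(36 + 1) = -5347914*37 = -197872818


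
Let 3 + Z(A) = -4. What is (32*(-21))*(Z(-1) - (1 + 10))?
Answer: 12096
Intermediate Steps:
Z(A) = -7 (Z(A) = -3 - 4 = -7)
(32*(-21))*(Z(-1) - (1 + 10)) = (32*(-21))*(-7 - (1 + 10)) = -672*(-7 - 1*11) = -672*(-7 - 11) = -672*(-18) = 12096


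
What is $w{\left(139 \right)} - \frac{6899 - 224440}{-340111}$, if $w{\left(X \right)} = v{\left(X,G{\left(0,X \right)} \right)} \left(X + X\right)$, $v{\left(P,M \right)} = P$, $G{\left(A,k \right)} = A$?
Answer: $\frac{13142351721}{340111} \approx 38641.0$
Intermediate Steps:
$w{\left(X \right)} = 2 X^{2}$ ($w{\left(X \right)} = X \left(X + X\right) = X 2 X = 2 X^{2}$)
$w{\left(139 \right)} - \frac{6899 - 224440}{-340111} = 2 \cdot 139^{2} - \frac{6899 - 224440}{-340111} = 2 \cdot 19321 - \left(6899 - 224440\right) \left(- \frac{1}{340111}\right) = 38642 - \left(-217541\right) \left(- \frac{1}{340111}\right) = 38642 - \frac{217541}{340111} = \frac{13142351721}{340111}$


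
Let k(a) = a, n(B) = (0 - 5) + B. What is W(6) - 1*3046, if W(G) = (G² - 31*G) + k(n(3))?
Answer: -3198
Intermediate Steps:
n(B) = -5 + B
W(G) = -2 + G² - 31*G (W(G) = (G² - 31*G) + (-5 + 3) = (G² - 31*G) - 2 = -2 + G² - 31*G)
W(6) - 1*3046 = (-2 + 6² - 31*6) - 1*3046 = (-2 + 36 - 186) - 3046 = -152 - 3046 = -3198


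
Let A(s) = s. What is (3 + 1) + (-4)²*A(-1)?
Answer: -12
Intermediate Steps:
(3 + 1) + (-4)²*A(-1) = (3 + 1) + (-4)²*(-1) = 4 + 16*(-1) = 4 - 16 = -12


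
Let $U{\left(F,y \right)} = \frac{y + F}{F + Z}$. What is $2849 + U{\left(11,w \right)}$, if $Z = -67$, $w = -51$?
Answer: $\frac{19948}{7} \approx 2849.7$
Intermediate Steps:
$U{\left(F,y \right)} = \frac{F + y}{-67 + F}$ ($U{\left(F,y \right)} = \frac{y + F}{F - 67} = \frac{F + y}{-67 + F}$)
$2849 + U{\left(11,w \right)} = 2849 + \frac{11 - 51}{-67 + 11} = 2849 + \frac{1}{-56} \left(-40\right) = 2849 - - \frac{5}{7} = 2849 + \frac{5}{7} = \frac{19948}{7}$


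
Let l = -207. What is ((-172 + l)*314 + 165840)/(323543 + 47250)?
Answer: 46834/370793 ≈ 0.12631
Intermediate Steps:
((-172 + l)*314 + 165840)/(323543 + 47250) = ((-172 - 207)*314 + 165840)/(323543 + 47250) = (-379*314 + 165840)/370793 = (-119006 + 165840)*(1/370793) = 46834*(1/370793) = 46834/370793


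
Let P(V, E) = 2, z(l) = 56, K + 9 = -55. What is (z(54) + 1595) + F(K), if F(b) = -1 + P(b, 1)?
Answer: 1652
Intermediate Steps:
K = -64 (K = -9 - 55 = -64)
F(b) = 1 (F(b) = -1 + 2 = 1)
(z(54) + 1595) + F(K) = (56 + 1595) + 1 = 1651 + 1 = 1652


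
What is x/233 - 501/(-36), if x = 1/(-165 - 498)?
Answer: 8599327/617916 ≈ 13.917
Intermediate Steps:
x = -1/663 (x = 1/(-663) = -1/663 ≈ -0.0015083)
x/233 - 501/(-36) = -1/663/233 - 501/(-36) = -1/663*1/233 - 501*(-1/36) = -1/154479 + 167/12 = 8599327/617916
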